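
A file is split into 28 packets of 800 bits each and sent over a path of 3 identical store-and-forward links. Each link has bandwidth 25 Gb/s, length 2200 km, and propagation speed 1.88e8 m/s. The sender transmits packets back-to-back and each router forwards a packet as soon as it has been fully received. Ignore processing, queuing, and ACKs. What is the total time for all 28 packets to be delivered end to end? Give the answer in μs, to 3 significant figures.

35100 μs

Per-hop transmission t_tx = L/R = 800/25000000000 = 0.032 μs.
Per-hop propagation t_prop = 2200000/188000000 = 11702.1 μs.
Pipeline fill: first packet needs 3·t_tx to clear all hops; remaining 27 packets each add one t_tx.
Total = (3+28-1)·t_tx + 3·t_prop = 30·0.032 + 3·11702.1 = 35100 μs.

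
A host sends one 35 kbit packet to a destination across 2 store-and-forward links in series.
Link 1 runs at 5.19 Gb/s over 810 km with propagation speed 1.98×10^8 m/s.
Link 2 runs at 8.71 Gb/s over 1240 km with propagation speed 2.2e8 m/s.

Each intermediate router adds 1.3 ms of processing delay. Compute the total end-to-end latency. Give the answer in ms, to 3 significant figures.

11.0 ms

L = 35000 bits.
Transmission delays (L/R per hop): 0.00674374, 0.00401837 ms; sum = 0.0107621 ms.
Propagation delays (d/s per hop): 4.09091, 5.63636 ms; sum = 9.72727 ms.
Processing at 1 router(s): 1 × 1.3 ms = 1.3 ms.
End-to-end = 11.0 ms.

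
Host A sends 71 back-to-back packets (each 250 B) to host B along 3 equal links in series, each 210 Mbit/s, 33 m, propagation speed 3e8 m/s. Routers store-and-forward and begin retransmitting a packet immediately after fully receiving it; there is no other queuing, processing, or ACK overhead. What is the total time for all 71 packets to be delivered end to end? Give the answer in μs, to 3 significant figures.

696 μs

Per-hop transmission t_tx = L/R = 2000/210000000 = 9.52381 μs.
Per-hop propagation t_prop = 33/300000000 = 0.11 μs.
Pipeline fill: first packet needs 3·t_tx to clear all hops; remaining 70 packets each add one t_tx.
Total = (3+71-1)·t_tx + 3·t_prop = 73·9.52381 + 3·0.11 = 696 μs.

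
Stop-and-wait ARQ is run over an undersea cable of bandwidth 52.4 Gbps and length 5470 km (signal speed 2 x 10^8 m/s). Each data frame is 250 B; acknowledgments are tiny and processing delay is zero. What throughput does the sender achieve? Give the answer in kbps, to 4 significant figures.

t_tx = L/R = 2000/52400000000 = 3.81679e-08 s.
t_prop = 5470000/200000000 = 0.02735 s; RTT = 0.0547 s.
Cycle = t_tx + RTT = 0.0547 s.
Throughput = L / cycle = 2000 / 0.0547 = 36.56 kbps.

36.56 kbps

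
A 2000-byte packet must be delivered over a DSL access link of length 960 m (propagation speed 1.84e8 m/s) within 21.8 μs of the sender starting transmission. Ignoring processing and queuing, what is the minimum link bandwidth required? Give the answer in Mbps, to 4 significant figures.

L = 16000 bits.
Propagation delay = 960 / 184000000 = 5.21739 μs.
Transmission budget = 21.8 − 5.21739 = 16.5826 μs.
R ≥ L / t_tx = 16000 bits / 1.65826e-05 s = 964.9 Mbps.

964.9 Mbps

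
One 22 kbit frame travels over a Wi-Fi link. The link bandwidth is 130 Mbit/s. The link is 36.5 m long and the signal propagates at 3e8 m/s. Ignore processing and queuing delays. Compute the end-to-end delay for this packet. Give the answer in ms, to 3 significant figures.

L = 22000 bits.
Transmission delay = L/R = 22000 / 130000000 = 0.169231 ms.
Propagation delay = d/s = 36.5 m / 300000000 m/s = 0.000121667 ms.
Total = 0.169 ms.

0.169 ms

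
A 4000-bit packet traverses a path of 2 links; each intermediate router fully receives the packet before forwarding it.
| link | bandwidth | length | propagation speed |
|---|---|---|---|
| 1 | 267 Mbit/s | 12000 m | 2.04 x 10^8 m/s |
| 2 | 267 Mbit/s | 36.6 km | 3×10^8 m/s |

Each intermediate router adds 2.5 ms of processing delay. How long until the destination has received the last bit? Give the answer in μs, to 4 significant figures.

Transmission delay per hop = L/R = 4000/267000000 = 14.9813 μs; 2 hops → 29.9625 μs.
Propagation delays (d/s per hop): 58.8235, 122 μs; sum = 180.824 μs.
Processing at 1 router(s): 1 × 2.5 ms = 2500 μs.
End-to-end = 2711 μs.

2711 μs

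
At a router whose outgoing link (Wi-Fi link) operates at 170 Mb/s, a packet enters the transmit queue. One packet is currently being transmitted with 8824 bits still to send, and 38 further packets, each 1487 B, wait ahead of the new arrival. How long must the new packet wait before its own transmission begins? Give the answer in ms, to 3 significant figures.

2.71 ms

Each queued packet: L/R = 11896/170000000 = 0.0699765 ms.
38 queued → 2.65911 ms.
Plus remaining 8824 bits of current packet: 0.0519059 ms.
Queuing delay = 2.71 ms.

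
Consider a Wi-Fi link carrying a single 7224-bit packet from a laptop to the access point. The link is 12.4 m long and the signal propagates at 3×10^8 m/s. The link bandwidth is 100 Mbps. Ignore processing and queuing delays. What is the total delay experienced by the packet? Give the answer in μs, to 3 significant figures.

Transmission delay = L/R = 7224 / 100000000 = 72.24 μs.
Propagation delay = d/s = 12.4 m / 300000000 m/s = 0.0413333 μs.
Total = 72.3 μs.

72.3 μs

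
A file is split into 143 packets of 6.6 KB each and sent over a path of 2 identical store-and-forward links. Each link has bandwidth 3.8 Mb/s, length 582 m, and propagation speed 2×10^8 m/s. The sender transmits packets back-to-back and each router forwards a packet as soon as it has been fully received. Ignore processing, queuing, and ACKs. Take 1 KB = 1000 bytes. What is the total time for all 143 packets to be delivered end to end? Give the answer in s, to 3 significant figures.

Per-hop transmission t_tx = L/R = 52800/3800000 = 0.0138947 s.
Per-hop propagation t_prop = 582/200000000 = 2.91e-06 s.
Pipeline fill: first packet needs 2·t_tx to clear all hops; remaining 142 packets each add one t_tx.
Total = (2+143-1)·t_tx + 2·t_prop = 144·0.0138947 + 2·2.91e-06 = 2.00 s.

2.00 s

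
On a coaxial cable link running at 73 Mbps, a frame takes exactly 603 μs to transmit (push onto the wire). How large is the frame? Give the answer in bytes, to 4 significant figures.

L = R × t_tx = 73000000 b/s × 0.000603 s = 44019 bits.
In bytes: 44019 / 8 = 5502 bytes.

5502 bytes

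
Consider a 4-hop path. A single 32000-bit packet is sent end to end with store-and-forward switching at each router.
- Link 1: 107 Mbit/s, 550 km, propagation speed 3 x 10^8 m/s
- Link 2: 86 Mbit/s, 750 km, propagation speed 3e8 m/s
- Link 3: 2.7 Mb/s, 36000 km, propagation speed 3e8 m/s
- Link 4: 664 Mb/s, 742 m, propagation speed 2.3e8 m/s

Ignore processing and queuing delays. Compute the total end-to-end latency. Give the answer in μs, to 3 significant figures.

137000 μs

Transmission delays (L/R per hop): 299.065, 372.093, 11851.9, 48.1928 μs; sum = 12571.2 μs.
Propagation delays (d/s per hop): 1833.33, 2500, 120000, 3.22609 μs; sum = 124337 μs.
End-to-end = 137000 μs.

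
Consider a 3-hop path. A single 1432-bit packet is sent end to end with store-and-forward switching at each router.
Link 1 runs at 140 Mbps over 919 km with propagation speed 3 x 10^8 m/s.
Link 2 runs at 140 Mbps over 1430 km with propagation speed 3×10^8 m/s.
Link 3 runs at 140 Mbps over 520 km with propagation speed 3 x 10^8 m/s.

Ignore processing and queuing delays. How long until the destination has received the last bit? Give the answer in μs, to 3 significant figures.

9590 μs

Transmission delay per hop = L/R = 1432/140000000 = 10.2286 μs; 3 hops → 30.6857 μs.
Propagation delays (d/s per hop): 3063.33, 4766.67, 1733.33 μs; sum = 9563.33 μs.
End-to-end = 9590 μs.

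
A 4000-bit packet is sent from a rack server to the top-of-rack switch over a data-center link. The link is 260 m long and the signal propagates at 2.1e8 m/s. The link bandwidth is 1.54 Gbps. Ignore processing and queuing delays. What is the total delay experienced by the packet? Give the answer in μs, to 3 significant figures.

Transmission delay = L/R = 4000 / 1540000000 = 2.5974 μs.
Propagation delay = d/s = 260 m / 210000000 m/s = 1.2381 μs.
Total = 3.84 μs.

3.84 μs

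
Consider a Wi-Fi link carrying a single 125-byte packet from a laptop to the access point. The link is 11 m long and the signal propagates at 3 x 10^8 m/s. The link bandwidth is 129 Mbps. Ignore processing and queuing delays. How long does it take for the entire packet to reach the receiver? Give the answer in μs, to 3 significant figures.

7.79 μs

L = 125 × 8 = 1000 bits.
Transmission delay = L/R = 1000 / 129000000 = 7.75194 μs.
Propagation delay = d/s = 11 m / 300000000 m/s = 0.0366667 μs.
Total = 7.79 μs.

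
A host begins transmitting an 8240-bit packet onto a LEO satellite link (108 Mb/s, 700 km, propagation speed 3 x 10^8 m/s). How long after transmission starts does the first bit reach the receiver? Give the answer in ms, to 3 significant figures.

First bit experiences only propagation delay: d/s = 700000/300000000 = 2.33 ms.

2.33 ms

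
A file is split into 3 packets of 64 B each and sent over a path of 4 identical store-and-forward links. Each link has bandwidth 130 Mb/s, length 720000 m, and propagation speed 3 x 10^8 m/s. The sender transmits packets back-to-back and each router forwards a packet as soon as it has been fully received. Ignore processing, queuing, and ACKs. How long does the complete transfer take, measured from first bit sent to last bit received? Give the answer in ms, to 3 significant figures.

9.62 ms

Per-hop transmission t_tx = L/R = 512/130000000 = 0.00393846 ms.
Per-hop propagation t_prop = 720000/300000000 = 2.4 ms.
Pipeline fill: first packet needs 4·t_tx to clear all hops; remaining 2 packets each add one t_tx.
Total = (4+3-1)·t_tx + 4·t_prop = 6·0.00393846 + 4·2.4 = 9.62 ms.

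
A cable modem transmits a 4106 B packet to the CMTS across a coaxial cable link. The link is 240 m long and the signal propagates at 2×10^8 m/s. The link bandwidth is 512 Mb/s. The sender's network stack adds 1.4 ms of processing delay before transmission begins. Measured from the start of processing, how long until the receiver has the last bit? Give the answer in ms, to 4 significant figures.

L = 4106 × 8 = 32848 bits.
Transmission delay = L/R = 32848 / 512000000 = 0.0641563 ms.
Propagation delay = d/s = 240 m / 200000000 m/s = 0.0012 ms.
Plus processing delay 1.4 ms = 1.4 ms.
Total = 1.465 ms.

1.465 ms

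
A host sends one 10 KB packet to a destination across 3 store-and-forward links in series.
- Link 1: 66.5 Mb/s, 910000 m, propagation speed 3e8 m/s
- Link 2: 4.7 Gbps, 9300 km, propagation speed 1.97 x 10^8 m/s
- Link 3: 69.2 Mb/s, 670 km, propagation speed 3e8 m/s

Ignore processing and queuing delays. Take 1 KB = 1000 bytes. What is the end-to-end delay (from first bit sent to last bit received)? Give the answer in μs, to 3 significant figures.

L = 80000 bits.
Transmission delays (L/R per hop): 1203.01, 17.0213, 1156.07 μs; sum = 2376.1 μs.
Propagation delays (d/s per hop): 3033.33, 47208.1, 2233.33 μs; sum = 52474.8 μs.
End-to-end = 54900 μs.

54900 μs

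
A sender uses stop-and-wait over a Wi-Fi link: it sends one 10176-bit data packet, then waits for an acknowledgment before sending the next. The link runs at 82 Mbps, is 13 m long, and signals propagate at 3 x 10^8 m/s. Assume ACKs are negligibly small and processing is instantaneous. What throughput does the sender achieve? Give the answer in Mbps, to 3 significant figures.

t_tx = L/R = 10176/82000000 = 0.000124098 s.
t_prop = 13/300000000 = 4.33333e-08 s; RTT = 8.66667e-08 s.
Cycle = t_tx + RTT = 0.000124184 s.
Throughput = L / cycle = 10176 / 0.000124184 = 81.9 Mbps.

81.9 Mbps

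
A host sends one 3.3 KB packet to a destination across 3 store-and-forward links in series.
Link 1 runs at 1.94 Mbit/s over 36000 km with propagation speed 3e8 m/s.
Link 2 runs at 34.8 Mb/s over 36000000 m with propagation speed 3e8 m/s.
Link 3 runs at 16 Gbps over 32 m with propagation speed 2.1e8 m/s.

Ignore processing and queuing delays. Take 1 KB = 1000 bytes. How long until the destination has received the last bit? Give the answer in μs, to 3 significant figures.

L = 26400 bits.
Transmission delays (L/R per hop): 13608.2, 758.621, 1.65 μs; sum = 14368.5 μs.
Propagation delays (d/s per hop): 120000, 120000, 0.152381 μs; sum = 240000 μs.
End-to-end = 254000 μs.

254000 μs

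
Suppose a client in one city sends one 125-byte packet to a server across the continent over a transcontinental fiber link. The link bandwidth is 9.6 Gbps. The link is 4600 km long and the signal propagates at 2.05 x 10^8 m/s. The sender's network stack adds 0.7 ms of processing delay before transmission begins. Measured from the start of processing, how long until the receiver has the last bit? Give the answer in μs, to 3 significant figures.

23100 μs

L = 125 × 8 = 1000 bits.
Transmission delay = L/R = 1000 / 9600000000 = 0.104167 μs.
Propagation delay = d/s = 4600000 m / 2.05e+08 m/s = 22439 μs.
Plus processing delay 0.7 ms = 700 μs.
Total = 23100 μs.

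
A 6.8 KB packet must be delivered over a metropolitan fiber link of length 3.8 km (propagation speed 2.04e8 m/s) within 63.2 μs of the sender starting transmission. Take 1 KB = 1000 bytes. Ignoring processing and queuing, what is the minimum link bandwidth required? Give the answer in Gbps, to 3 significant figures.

1.22 Gbps

L = 54400 bits.
Propagation delay = 3800 / 204000000 = 18.6275 μs.
Transmission budget = 63.2 − 18.6275 = 44.5725 μs.
R ≥ L / t_tx = 54400 bits / 4.45725e-05 s = 1.22 Gbps.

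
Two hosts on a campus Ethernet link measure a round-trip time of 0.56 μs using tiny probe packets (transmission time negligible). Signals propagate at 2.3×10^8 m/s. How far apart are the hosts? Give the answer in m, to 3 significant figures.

One-way propagation = RTT/2 = 0.28 μs.
d = s × t = 2.3e+08 × 2.8e-07 = 64.4 m.

64.4 m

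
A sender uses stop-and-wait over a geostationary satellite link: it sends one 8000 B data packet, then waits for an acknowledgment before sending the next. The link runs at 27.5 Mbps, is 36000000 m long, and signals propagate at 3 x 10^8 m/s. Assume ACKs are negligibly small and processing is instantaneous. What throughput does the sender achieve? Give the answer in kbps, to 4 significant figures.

t_tx = L/R = 64000/27500000 = 0.00232727 s.
t_prop = 36000000/300000000 = 0.12 s; RTT = 0.24 s.
Cycle = t_tx + RTT = 0.242327 s.
Throughput = L / cycle = 64000 / 0.242327 = 264.1 kbps.

264.1 kbps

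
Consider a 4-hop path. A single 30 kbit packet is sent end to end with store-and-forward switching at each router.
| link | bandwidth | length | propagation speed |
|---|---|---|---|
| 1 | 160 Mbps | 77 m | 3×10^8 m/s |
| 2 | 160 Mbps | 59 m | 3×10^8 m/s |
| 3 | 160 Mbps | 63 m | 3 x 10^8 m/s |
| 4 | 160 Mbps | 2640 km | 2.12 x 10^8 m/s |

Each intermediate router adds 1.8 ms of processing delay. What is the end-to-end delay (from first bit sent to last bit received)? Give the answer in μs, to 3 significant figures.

L = 30000 bits.
Transmission delay per hop = L/R = 30000/160000000 = 187.5 μs; 4 hops → 750 μs.
Propagation delays (d/s per hop): 0.256667, 0.196667, 0.21, 12452.8 μs; sum = 12453.5 μs.
Processing at 3 router(s): 3 × 1.8 ms = 5400 μs.
End-to-end = 18600 μs.

18600 μs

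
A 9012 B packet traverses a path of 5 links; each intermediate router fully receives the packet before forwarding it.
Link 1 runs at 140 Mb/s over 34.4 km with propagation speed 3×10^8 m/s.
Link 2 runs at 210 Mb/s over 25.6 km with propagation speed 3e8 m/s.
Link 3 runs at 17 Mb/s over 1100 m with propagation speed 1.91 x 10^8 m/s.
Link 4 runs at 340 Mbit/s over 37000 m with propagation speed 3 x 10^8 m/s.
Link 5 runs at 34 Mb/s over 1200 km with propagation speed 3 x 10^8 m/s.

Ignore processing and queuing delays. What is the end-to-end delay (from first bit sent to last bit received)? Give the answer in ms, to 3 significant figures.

11.8 ms

L = 9012 × 8 = 72096 bits.
Transmission delays (L/R per hop): 0.514971, 0.343314, 4.24094, 0.212047, 2.12047 ms; sum = 7.43174 ms.
Propagation delays (d/s per hop): 0.114667, 0.0853333, 0.00575916, 0.123333, 4 ms; sum = 4.32909 ms.
End-to-end = 11.8 ms.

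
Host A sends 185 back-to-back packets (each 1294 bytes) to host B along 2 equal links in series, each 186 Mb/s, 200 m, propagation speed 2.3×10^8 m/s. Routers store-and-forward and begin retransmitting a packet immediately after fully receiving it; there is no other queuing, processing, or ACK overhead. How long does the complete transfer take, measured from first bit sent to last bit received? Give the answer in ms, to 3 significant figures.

10.4 ms

Per-hop transmission t_tx = L/R = 10352/186000000 = 0.0556559 ms.
Per-hop propagation t_prop = 200/2.3e+08 = 0.000869565 ms.
Pipeline fill: first packet needs 2·t_tx to clear all hops; remaining 184 packets each add one t_tx.
Total = (2+185-1)·t_tx + 2·t_prop = 186·0.0556559 + 2·0.000869565 = 10.4 ms.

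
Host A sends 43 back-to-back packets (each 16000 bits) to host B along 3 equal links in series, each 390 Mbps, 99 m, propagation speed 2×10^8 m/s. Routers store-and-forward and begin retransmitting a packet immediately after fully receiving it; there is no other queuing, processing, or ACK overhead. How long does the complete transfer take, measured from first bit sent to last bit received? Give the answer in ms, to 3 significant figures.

1.85 ms

Per-hop transmission t_tx = L/R = 16000/390000000 = 0.0410256 ms.
Per-hop propagation t_prop = 99/200000000 = 0.000495 ms.
Pipeline fill: first packet needs 3·t_tx to clear all hops; remaining 42 packets each add one t_tx.
Total = (3+43-1)·t_tx + 3·t_prop = 45·0.0410256 + 3·0.000495 = 1.85 ms.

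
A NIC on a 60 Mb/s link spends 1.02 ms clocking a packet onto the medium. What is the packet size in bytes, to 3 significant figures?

7650 bytes

L = R × t_tx = 60000000 b/s × 0.00102 s = 61200 bits.
In bytes: 61200 / 8 = 7650 bytes.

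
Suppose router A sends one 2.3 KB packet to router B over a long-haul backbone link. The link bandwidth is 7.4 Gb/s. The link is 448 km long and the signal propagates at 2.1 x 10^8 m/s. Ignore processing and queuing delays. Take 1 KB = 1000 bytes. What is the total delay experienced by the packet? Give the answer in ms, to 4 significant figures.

2.136 ms

L = 18400 bits.
Transmission delay = L/R = 18400 / 7400000000 = 0.00248649 ms.
Propagation delay = d/s = 448000 m / 210000000 m/s = 2.13333 ms.
Total = 2.136 ms.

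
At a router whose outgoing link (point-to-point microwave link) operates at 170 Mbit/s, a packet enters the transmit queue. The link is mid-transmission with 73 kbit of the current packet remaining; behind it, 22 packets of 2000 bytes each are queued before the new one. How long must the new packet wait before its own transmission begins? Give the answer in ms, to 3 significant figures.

2.50 ms

Each queued packet: L/R = 16000/170000000 = 0.0941176 ms.
22 queued → 2.07059 ms.
Plus remaining 73000 bits of current packet: 0.429412 ms.
Queuing delay = 2.50 ms.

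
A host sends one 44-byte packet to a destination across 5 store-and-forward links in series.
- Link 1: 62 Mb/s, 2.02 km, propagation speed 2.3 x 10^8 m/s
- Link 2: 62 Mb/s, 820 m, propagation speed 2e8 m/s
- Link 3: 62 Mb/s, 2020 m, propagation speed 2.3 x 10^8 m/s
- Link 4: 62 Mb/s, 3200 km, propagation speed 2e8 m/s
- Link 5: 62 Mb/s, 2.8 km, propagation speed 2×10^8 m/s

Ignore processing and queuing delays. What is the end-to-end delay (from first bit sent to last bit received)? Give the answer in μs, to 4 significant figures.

L = 44 × 8 = 352 bits.
Transmission delay per hop = L/R = 352/62000000 = 5.67742 μs; 5 hops → 28.3871 μs.
Propagation delays (d/s per hop): 8.78261, 4.1, 8.78261, 16000, 14 μs; sum = 16035.7 μs.
End-to-end = 16060 μs.

16060 μs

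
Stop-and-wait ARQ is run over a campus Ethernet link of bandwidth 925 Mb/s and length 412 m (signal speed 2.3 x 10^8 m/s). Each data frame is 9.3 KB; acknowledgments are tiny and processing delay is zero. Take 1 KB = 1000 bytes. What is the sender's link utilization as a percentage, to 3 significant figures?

t_tx = L/R = 74400/925000000 = 8.04324e-05 s.
t_prop = 412/2.3e+08 = 1.7913e-06 s; RTT = 3.58261e-06 s.
Cycle = t_tx + RTT = 8.4015e-05 s.
Utilization = t_tx / cycle = 8.04324e-05/8.4015e-05 = 95.7 %.

95.7 %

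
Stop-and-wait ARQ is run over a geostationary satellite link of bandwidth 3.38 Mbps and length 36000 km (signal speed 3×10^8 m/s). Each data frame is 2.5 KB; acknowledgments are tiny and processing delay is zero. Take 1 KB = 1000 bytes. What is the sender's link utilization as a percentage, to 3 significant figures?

t_tx = L/R = 20000/3380000 = 0.00591716 s.
t_prop = 36000000/300000000 = 0.12 s; RTT = 0.24 s.
Cycle = t_tx + RTT = 0.245917 s.
Utilization = t_tx / cycle = 0.00591716/0.245917 = 2.41 %.

2.41 %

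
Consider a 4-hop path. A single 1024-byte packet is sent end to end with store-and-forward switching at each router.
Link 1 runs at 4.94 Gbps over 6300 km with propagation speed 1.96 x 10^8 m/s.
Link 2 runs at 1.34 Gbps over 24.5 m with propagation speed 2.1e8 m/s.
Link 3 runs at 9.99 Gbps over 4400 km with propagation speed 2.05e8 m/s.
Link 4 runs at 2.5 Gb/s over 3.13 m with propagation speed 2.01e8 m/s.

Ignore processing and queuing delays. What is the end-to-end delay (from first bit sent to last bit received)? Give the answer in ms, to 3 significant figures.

53.6 ms

L = 1024 × 8 = 8192 bits.
Transmission delays (L/R per hop): 0.0016583, 0.00611343, 0.00082002, 0.0032768 ms; sum = 0.0118686 ms.
Propagation delays (d/s per hop): 32.1429, 0.000116667, 21.4634, 1.55721e-05 ms; sum = 53.6064 ms.
End-to-end = 53.6 ms.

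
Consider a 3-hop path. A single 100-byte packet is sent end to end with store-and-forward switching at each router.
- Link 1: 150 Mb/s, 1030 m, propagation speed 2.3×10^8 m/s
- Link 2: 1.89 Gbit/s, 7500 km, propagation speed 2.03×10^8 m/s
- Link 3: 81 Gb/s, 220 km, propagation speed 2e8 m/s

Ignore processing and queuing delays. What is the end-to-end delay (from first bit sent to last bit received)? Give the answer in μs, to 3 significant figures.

38100 μs

L = 100 × 8 = 800 bits.
Transmission delays (L/R per hop): 5.33333, 0.42328, 0.00987654 μs; sum = 5.76649 μs.
Propagation delays (d/s per hop): 4.47826, 36945.8, 1100 μs; sum = 38050.3 μs.
End-to-end = 38100 μs.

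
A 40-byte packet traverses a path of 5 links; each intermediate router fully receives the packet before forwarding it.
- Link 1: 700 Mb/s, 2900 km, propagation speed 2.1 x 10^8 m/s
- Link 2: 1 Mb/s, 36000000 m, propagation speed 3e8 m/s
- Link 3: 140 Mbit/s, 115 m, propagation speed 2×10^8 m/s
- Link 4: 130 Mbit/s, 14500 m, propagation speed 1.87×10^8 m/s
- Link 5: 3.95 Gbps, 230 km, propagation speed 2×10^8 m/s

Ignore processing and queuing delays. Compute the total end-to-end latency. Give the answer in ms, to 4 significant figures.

135.4 ms

L = 40 × 8 = 320 bits.
Transmission delays (L/R per hop): 0.000457143, 0.32, 0.00228571, 0.00246154, 8.10127e-05 ms; sum = 0.325285 ms.
Propagation delays (d/s per hop): 13.8095, 120, 0.000575, 0.0775401, 1.15 ms; sum = 135.038 ms.
End-to-end = 135.4 ms.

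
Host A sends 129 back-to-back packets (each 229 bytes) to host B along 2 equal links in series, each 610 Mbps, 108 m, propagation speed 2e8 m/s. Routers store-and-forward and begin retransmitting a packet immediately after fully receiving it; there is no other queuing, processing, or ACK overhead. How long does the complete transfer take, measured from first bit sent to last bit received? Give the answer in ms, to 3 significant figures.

Per-hop transmission t_tx = L/R = 1832/610000000 = 0.00300328 ms.
Per-hop propagation t_prop = 108/200000000 = 0.00054 ms.
Pipeline fill: first packet needs 2·t_tx to clear all hops; remaining 128 packets each add one t_tx.
Total = (2+129-1)·t_tx + 2·t_prop = 130·0.00300328 + 2·0.00054 = 0.392 ms.

0.392 ms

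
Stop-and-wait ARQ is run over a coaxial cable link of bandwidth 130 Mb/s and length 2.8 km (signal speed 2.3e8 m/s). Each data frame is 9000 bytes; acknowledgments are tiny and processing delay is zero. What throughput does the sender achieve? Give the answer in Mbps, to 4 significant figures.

t_tx = L/R = 72000/130000000 = 0.000553846 s.
t_prop = 2800/2.3e+08 = 1.21739e-05 s; RTT = 2.43478e-05 s.
Cycle = t_tx + RTT = 0.000578194 s.
Throughput = L / cycle = 72000 / 0.000578194 = 124.5 Mbps.

124.5 Mbps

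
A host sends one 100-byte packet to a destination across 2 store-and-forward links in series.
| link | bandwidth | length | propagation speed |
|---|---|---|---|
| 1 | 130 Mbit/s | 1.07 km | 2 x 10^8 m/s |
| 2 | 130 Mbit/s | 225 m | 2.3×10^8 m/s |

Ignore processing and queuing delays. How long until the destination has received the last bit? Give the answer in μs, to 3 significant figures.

18.6 μs

L = 100 × 8 = 800 bits.
Transmission delay per hop = L/R = 800/130000000 = 6.15385 μs; 2 hops → 12.3077 μs.
Propagation delays (d/s per hop): 5.35, 0.978261 μs; sum = 6.32826 μs.
End-to-end = 18.6 μs.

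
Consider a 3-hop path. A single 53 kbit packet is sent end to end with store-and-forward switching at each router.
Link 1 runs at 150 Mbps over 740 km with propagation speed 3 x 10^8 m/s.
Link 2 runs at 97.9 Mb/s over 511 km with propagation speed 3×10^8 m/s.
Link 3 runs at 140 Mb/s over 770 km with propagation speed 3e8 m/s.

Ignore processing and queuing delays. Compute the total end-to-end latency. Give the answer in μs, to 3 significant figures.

8010 μs

L = 53000 bits.
Transmission delays (L/R per hop): 353.333, 541.369, 378.571 μs; sum = 1273.27 μs.
Propagation delays (d/s per hop): 2466.67, 1703.33, 2566.67 μs; sum = 6736.67 μs.
End-to-end = 8010 μs.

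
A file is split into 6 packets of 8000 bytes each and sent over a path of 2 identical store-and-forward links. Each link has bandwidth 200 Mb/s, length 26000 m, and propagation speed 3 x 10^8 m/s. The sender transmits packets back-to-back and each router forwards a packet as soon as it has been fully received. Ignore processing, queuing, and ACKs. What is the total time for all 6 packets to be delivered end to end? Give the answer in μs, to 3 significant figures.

Per-hop transmission t_tx = L/R = 64000/200000000 = 320 μs.
Per-hop propagation t_prop = 26000/300000000 = 86.6667 μs.
Pipeline fill: first packet needs 2·t_tx to clear all hops; remaining 5 packets each add one t_tx.
Total = (2+6-1)·t_tx + 2·t_prop = 7·320 + 2·86.6667 = 2410 μs.

2410 μs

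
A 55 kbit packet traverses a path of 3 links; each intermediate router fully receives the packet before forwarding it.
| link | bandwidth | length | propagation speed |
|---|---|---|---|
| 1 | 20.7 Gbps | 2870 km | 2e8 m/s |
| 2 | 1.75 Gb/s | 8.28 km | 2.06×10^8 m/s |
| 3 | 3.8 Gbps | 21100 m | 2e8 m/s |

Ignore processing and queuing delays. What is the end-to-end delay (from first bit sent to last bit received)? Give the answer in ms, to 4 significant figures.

14.54 ms

L = 55000 bits.
Transmission delays (L/R per hop): 0.002657, 0.0314286, 0.0144737 ms; sum = 0.0485593 ms.
Propagation delays (d/s per hop): 14.35, 0.0401942, 0.1055 ms; sum = 14.4957 ms.
End-to-end = 14.54 ms.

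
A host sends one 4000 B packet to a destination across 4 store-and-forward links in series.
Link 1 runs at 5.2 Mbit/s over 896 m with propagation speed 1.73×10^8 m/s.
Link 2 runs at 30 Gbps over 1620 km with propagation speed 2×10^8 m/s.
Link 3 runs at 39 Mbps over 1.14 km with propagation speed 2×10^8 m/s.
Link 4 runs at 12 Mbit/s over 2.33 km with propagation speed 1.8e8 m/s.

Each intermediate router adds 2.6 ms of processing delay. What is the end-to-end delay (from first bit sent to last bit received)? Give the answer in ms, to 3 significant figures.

L = 4000 × 8 = 32000 bits.
Transmission delays (L/R per hop): 6.15385, 0.00106667, 0.820513, 2.66667 ms; sum = 9.64209 ms.
Propagation delays (d/s per hop): 0.00517919, 8.1, 0.0057, 0.0129444 ms; sum = 8.12382 ms.
Processing at 3 router(s): 3 × 2.6 ms = 7.8 ms.
End-to-end = 25.6 ms.

25.6 ms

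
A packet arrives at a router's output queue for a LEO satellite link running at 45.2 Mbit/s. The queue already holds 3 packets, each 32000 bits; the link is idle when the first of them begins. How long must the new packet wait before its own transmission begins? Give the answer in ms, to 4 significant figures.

2.124 ms

Each queued packet: L/R = 32000/45200000 = 0.707965 ms.
3 queued → 2.12389 ms.
Queuing delay = 2.124 ms.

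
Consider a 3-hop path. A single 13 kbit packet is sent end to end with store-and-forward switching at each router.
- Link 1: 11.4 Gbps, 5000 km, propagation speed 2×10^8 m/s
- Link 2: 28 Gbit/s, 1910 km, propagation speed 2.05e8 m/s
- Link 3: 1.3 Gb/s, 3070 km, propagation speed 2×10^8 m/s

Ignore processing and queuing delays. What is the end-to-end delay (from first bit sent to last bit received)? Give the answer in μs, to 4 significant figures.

49680 μs

L = 13000 bits.
Transmission delays (L/R per hop): 1.14035, 0.464286, 10 μs; sum = 11.6046 μs.
Propagation delays (d/s per hop): 25000, 9317.07, 15350 μs; sum = 49667.1 μs.
End-to-end = 49680 μs.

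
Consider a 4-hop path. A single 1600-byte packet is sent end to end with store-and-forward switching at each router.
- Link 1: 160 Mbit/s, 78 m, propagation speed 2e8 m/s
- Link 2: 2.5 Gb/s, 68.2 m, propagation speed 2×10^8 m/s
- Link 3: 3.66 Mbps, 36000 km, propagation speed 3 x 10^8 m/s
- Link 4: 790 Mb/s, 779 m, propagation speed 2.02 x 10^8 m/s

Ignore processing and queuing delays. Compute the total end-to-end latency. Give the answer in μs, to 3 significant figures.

L = 1600 × 8 = 12800 bits.
Transmission delays (L/R per hop): 80, 5.12, 3497.27, 16.2025 μs; sum = 3598.59 μs.
Propagation delays (d/s per hop): 0.39, 0.341, 120000, 3.85644 μs; sum = 120005 μs.
End-to-end = 124000 μs.

124000 μs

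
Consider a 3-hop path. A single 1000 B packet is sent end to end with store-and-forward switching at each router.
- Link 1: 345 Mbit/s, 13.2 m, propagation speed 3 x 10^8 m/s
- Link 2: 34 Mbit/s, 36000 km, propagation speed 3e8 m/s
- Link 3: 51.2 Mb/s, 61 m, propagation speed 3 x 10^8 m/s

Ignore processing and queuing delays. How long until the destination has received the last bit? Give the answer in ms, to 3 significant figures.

L = 1000 × 8 = 8000 bits.
Transmission delays (L/R per hop): 0.0231884, 0.235294, 0.15625 ms; sum = 0.414733 ms.
Propagation delays (d/s per hop): 4.4e-05, 120, 0.000203333 ms; sum = 120 ms.
End-to-end = 120 ms.

120 ms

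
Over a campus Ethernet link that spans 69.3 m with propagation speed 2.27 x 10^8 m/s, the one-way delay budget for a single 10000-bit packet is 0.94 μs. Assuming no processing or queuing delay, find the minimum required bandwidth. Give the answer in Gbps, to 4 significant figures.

Propagation delay = 69.3 / 227000000 = 0.305286 μs.
Transmission budget = 0.94 − 0.305286 = 0.634714 μs.
R ≥ L / t_tx = 10000 bits / 6.34714e-07 s = 15.76 Gbps.

15.76 Gbps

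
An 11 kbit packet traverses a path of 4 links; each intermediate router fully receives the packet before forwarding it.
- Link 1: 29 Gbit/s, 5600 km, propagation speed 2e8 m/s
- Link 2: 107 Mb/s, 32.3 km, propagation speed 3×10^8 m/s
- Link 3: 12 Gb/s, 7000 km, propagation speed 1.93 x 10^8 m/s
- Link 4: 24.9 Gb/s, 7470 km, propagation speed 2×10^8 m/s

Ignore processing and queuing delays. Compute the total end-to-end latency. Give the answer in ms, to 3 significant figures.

L = 11000 bits.
Transmission delays (L/R per hop): 0.00037931, 0.102804, 0.000916667, 0.000441767 ms; sum = 0.104541 ms.
Propagation delays (d/s per hop): 28, 0.107667, 36.2694, 37.35 ms; sum = 101.727 ms.
End-to-end = 102 ms.

102 ms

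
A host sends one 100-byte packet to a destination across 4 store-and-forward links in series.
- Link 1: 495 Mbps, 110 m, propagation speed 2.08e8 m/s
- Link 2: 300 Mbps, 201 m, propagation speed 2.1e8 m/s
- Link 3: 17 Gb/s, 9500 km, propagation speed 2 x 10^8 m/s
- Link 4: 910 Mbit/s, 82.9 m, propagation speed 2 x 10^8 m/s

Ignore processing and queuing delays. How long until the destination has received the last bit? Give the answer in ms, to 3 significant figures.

L = 100 × 8 = 800 bits.
Transmission delays (L/R per hop): 0.00161616, 0.00266667, 4.70588e-05, 0.000879121 ms; sum = 0.00520901 ms.
Propagation delays (d/s per hop): 0.000528846, 0.000957143, 47.5, 0.0004145 ms; sum = 47.5019 ms.
End-to-end = 47.5 ms.

47.5 ms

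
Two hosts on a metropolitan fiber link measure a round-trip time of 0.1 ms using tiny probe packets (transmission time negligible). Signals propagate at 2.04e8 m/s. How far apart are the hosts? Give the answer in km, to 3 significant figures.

One-way propagation = RTT/2 = 0.05 ms.
d = s × t = 204000000 × 5e-05 = 10.2 km.

10.2 km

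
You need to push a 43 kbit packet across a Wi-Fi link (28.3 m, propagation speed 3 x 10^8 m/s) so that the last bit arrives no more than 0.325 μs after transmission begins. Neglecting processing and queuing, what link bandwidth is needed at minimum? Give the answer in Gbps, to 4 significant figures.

186.4 Gbps

Propagation delay = 28.3 / 300000000 = 0.0943333 μs.
Transmission budget = 0.325 − 0.0943333 = 0.230667 μs.
R ≥ L / t_tx = 43000 bits / 2.30667e-07 s = 186.4 Gbps.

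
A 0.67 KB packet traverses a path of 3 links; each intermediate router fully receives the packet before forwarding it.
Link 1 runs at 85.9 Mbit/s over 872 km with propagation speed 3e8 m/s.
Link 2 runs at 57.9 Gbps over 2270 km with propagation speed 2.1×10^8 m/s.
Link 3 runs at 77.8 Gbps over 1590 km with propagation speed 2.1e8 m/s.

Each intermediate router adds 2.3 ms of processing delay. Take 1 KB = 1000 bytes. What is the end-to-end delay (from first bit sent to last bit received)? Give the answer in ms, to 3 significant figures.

26.0 ms

L = 5360 bits.
Transmission delays (L/R per hop): 0.0623981, 9.25734e-05, 6.88946e-05 ms; sum = 0.0625596 ms.
Propagation delays (d/s per hop): 2.90667, 10.8095, 7.57143 ms; sum = 21.2876 ms.
Processing at 2 router(s): 2 × 2.3 ms = 4.6 ms.
End-to-end = 26.0 ms.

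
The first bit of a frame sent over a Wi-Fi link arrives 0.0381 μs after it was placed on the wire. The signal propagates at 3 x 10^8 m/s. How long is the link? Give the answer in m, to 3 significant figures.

11.4 m

d = s × t_prop = 300000000 × 3.81e-08 = 11.4 m.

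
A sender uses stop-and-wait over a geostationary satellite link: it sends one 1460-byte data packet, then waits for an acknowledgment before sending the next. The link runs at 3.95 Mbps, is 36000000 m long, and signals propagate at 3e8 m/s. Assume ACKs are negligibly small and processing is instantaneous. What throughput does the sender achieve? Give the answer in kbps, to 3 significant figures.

t_tx = L/R = 11680/3950000 = 0.00295696 s.
t_prop = 36000000/300000000 = 0.12 s; RTT = 0.24 s.
Cycle = t_tx + RTT = 0.242957 s.
Throughput = L / cycle = 11680 / 0.242957 = 48.1 kbps.

48.1 kbps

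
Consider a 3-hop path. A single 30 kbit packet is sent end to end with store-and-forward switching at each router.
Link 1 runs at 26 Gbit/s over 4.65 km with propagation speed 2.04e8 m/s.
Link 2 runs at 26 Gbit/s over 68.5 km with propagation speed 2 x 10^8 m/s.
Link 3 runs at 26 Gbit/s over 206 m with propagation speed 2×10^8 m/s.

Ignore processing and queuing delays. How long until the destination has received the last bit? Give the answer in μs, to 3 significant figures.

L = 30000 bits.
Transmission delay per hop = L/R = 30000/26000000000 = 1.15385 μs; 3 hops → 3.46154 μs.
Propagation delays (d/s per hop): 22.7941, 342.5, 1.03 μs; sum = 366.324 μs.
End-to-end = 370 μs.

370 μs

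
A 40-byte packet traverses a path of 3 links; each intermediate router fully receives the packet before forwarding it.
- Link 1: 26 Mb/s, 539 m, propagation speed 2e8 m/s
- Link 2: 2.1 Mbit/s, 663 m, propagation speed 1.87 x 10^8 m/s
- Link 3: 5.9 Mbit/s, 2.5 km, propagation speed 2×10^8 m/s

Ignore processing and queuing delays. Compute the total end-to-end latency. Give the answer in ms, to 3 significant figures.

L = 40 × 8 = 320 bits.
Transmission delays (L/R per hop): 0.0123077, 0.152381, 0.0542373 ms; sum = 0.218926 ms.
Propagation delays (d/s per hop): 0.002695, 0.00354545, 0.0125 ms; sum = 0.0187405 ms.
End-to-end = 0.238 ms.

0.238 ms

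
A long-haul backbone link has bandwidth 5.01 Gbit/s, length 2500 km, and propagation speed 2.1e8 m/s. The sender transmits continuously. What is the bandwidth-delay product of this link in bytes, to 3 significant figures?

Propagation delay = 2500000 / 210000000 = 0.0119048 s.
BDP = R × t_prop = 5010000000 × 0.0119048 = 59642900 bits.
In bytes: 59642900/8 = 7460000 bytes.

7460000 bytes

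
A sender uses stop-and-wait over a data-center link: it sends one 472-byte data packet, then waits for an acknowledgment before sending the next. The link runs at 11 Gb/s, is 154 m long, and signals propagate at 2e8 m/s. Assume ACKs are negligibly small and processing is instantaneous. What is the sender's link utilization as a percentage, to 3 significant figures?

18.2 %

t_tx = L/R = 3776/11000000000 = 3.43273e-07 s.
t_prop = 154/200000000 = 7.7e-07 s; RTT = 1.54e-06 s.
Cycle = t_tx + RTT = 1.88327e-06 s.
Utilization = t_tx / cycle = 3.43273e-07/1.88327e-06 = 18.2 %.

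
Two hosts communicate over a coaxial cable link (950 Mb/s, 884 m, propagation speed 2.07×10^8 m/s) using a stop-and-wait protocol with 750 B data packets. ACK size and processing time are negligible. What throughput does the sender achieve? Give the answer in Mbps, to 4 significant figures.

t_tx = L/R = 6000/950000000 = 6.31579e-06 s.
t_prop = 884/2.07e+08 = 4.27053e-06 s; RTT = 8.54106e-06 s.
Cycle = t_tx + RTT = 1.48569e-05 s.
Throughput = L / cycle = 6000 / 1.48569e-05 = 403.9 Mbps.

403.9 Mbps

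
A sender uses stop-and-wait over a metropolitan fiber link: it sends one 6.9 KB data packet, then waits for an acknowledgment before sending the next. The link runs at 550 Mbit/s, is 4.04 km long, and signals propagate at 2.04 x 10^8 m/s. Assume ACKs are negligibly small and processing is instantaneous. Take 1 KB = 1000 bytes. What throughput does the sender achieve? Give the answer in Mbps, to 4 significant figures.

394.4 Mbps

t_tx = L/R = 55200/550000000 = 0.000100364 s.
t_prop = 4040/204000000 = 1.98039e-05 s; RTT = 3.96078e-05 s.
Cycle = t_tx + RTT = 0.000139971 s.
Throughput = L / cycle = 55200 / 0.000139971 = 394.4 Mbps.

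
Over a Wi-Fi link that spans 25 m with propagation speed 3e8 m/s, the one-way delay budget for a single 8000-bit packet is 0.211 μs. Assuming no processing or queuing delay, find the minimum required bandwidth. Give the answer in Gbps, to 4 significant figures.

62.66 Gbps

Propagation delay = 25 / 300000000 = 0.0833333 μs.
Transmission budget = 0.211 − 0.0833333 = 0.127667 μs.
R ≥ L / t_tx = 8000 bits / 1.27667e-07 s = 62.66 Gbps.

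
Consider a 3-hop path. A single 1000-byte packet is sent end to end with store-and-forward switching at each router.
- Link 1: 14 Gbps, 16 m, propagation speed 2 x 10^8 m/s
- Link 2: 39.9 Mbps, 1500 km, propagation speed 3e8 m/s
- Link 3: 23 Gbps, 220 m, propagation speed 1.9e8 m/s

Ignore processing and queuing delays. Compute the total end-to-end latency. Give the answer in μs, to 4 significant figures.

5203 μs

L = 1000 × 8 = 8000 bits.
Transmission delays (L/R per hop): 0.571429, 200.501, 0.347826 μs; sum = 201.421 μs.
Propagation delays (d/s per hop): 0.08, 5000, 1.15789 μs; sum = 5001.24 μs.
End-to-end = 5203 μs.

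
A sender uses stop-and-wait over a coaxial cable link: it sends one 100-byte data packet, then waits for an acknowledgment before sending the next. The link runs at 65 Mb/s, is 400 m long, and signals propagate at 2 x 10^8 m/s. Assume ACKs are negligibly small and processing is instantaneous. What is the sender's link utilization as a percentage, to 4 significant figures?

75.47 %

t_tx = L/R = 800/65000000 = 1.23077e-05 s.
t_prop = 400/200000000 = 2e-06 s; RTT = 4e-06 s.
Cycle = t_tx + RTT = 1.63077e-05 s.
Utilization = t_tx / cycle = 1.23077e-05/1.63077e-05 = 75.47 %.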